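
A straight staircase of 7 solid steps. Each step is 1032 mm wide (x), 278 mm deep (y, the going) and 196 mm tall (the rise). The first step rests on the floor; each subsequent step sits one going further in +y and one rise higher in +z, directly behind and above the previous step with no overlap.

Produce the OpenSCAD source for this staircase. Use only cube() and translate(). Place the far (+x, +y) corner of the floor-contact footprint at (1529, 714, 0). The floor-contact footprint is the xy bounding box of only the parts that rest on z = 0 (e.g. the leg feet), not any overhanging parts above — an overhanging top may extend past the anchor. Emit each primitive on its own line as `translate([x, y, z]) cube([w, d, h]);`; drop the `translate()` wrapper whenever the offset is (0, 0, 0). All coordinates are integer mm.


translate([497, 436, 0]) cube([1032, 278, 196]);
translate([497, 714, 196]) cube([1032, 278, 196]);
translate([497, 992, 392]) cube([1032, 278, 196]);
translate([497, 1270, 588]) cube([1032, 278, 196]);
translate([497, 1548, 784]) cube([1032, 278, 196]);
translate([497, 1826, 980]) cube([1032, 278, 196]);
translate([497, 2104, 1176]) cube([1032, 278, 196]);


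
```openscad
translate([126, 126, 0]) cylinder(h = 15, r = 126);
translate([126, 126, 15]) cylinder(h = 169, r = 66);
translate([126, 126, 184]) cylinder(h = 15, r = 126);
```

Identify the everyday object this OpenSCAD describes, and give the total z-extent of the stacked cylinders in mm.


A spool. The overall height is 199 mm.

Three coaxial cylinders, large–small–large — a spool. Two 15 mm flanges and a 169 mm core give 15 + 169 + 15 = 199 mm.


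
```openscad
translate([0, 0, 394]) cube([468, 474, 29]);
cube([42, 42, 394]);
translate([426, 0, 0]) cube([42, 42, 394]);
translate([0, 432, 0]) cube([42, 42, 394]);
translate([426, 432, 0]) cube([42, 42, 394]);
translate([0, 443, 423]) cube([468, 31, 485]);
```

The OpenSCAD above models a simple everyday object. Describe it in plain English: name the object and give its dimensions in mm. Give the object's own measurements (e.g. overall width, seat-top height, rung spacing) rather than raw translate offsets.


A chair. The seat is a 468×474×29 mm slab with its top at z = 423 mm, on four 42×42 mm corner legs (flush with the seat edges, standing on z = 0). A flat backrest 31 mm thick, 485 mm tall, spans the full seat width and rises from the seat top along its +y edge, rear face flush with the rear of the seat.


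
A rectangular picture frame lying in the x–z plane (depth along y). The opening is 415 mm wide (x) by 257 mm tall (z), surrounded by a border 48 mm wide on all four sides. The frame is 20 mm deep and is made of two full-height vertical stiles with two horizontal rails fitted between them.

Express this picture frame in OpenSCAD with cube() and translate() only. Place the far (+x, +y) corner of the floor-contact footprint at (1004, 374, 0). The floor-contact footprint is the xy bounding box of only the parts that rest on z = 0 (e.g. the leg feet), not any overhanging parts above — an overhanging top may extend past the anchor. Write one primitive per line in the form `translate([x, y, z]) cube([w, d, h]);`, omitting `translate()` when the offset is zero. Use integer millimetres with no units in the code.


translate([493, 354, 0]) cube([48, 20, 353]);
translate([956, 354, 0]) cube([48, 20, 353]);
translate([541, 354, 0]) cube([415, 20, 48]);
translate([541, 354, 305]) cube([415, 20, 48]);


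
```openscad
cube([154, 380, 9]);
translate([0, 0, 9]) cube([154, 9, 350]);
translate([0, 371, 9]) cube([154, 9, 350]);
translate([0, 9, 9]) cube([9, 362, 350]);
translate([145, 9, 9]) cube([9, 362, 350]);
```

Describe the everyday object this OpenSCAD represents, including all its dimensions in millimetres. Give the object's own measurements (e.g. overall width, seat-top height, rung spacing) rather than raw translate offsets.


An open-topped rectangular box: outside dimensions 154×380×359 mm, with a uniform wall and base thickness of 9 mm. The base is a full 154×380 slab on the floor; four walls sit on top of the base. The front and back walls (the −y and +y sides) span the full width; the two side walls fit between them.


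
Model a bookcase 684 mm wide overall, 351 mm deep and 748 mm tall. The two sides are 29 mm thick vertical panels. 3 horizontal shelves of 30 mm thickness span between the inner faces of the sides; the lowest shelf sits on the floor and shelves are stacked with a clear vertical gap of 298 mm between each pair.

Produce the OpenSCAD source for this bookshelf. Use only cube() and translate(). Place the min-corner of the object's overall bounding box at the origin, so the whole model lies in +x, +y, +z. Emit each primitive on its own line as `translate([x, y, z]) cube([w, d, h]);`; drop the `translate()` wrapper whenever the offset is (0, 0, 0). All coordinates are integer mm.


cube([29, 351, 748]);
translate([655, 0, 0]) cube([29, 351, 748]);
translate([29, 0, 0]) cube([626, 351, 30]);
translate([29, 0, 328]) cube([626, 351, 30]);
translate([29, 0, 656]) cube([626, 351, 30]);


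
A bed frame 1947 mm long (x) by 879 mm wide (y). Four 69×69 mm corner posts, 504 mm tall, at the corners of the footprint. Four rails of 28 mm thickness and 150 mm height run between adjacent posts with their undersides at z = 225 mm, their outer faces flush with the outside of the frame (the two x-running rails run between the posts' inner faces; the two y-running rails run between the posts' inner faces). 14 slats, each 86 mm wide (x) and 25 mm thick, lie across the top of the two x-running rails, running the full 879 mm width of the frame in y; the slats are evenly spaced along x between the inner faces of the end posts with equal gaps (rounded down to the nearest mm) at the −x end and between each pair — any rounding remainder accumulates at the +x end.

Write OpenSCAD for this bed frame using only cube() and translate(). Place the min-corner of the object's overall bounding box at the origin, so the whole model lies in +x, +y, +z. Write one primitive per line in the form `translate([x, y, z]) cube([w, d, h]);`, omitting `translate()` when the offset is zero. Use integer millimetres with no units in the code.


cube([69, 69, 504]);
translate([0, 810, 0]) cube([69, 69, 504]);
translate([1878, 0, 0]) cube([69, 69, 504]);
translate([1878, 810, 0]) cube([69, 69, 504]);
translate([69, 0, 225]) cube([1809, 28, 150]);
translate([69, 851, 225]) cube([1809, 28, 150]);
translate([0, 69, 225]) cube([28, 741, 150]);
translate([1919, 69, 225]) cube([28, 741, 150]);
translate([109, 0, 375]) cube([86, 879, 25]);
translate([235, 0, 375]) cube([86, 879, 25]);
translate([361, 0, 375]) cube([86, 879, 25]);
translate([487, 0, 375]) cube([86, 879, 25]);
translate([613, 0, 375]) cube([86, 879, 25]);
translate([739, 0, 375]) cube([86, 879, 25]);
translate([865, 0, 375]) cube([86, 879, 25]);
translate([991, 0, 375]) cube([86, 879, 25]);
translate([1117, 0, 375]) cube([86, 879, 25]);
translate([1243, 0, 375]) cube([86, 879, 25]);
translate([1369, 0, 375]) cube([86, 879, 25]);
translate([1495, 0, 375]) cube([86, 879, 25]);
translate([1621, 0, 375]) cube([86, 879, 25]);
translate([1747, 0, 375]) cube([86, 879, 25]);


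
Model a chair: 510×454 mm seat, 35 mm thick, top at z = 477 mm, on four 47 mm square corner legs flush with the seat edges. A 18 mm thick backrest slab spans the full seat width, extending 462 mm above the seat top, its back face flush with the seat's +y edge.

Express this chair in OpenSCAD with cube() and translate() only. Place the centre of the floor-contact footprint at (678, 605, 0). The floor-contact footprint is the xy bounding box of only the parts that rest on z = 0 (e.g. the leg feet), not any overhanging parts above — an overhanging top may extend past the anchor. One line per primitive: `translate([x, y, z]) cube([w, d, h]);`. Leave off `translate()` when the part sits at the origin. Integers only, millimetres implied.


// leg_h = 477 - 35 = 442
translate([423, 378, 442]) cube([510, 454, 35]);
translate([423, 378, 0]) cube([47, 47, 442]);
translate([886, 378, 0]) cube([47, 47, 442]);
translate([423, 785, 0]) cube([47, 47, 442]);
translate([886, 785, 0]) cube([47, 47, 442]);
translate([423, 814, 477]) cube([510, 18, 462]);


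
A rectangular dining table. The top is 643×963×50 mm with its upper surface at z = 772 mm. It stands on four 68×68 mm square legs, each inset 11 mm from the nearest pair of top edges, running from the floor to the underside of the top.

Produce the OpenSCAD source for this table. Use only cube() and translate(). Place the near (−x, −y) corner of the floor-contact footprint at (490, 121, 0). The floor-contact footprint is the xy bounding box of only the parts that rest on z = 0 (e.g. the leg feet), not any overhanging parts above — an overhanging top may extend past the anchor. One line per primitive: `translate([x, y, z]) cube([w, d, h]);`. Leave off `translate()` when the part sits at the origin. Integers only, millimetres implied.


translate([479, 110, 722]) cube([643, 963, 50]);
translate([490, 121, 0]) cube([68, 68, 722]);
translate([1043, 121, 0]) cube([68, 68, 722]);
translate([490, 994, 0]) cube([68, 68, 722]);
translate([1043, 994, 0]) cube([68, 68, 722]);


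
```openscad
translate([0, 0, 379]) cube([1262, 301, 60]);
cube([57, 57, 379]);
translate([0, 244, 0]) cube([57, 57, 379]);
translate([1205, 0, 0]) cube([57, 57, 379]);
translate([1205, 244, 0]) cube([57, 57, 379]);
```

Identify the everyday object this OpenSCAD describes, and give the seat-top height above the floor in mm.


A bench. The seat-top height is 439 mm.

A long slab on four corner posts — a bench. The slab sits at z = 379 with thickness 60, so the top is 379 + 60 = 439 mm.


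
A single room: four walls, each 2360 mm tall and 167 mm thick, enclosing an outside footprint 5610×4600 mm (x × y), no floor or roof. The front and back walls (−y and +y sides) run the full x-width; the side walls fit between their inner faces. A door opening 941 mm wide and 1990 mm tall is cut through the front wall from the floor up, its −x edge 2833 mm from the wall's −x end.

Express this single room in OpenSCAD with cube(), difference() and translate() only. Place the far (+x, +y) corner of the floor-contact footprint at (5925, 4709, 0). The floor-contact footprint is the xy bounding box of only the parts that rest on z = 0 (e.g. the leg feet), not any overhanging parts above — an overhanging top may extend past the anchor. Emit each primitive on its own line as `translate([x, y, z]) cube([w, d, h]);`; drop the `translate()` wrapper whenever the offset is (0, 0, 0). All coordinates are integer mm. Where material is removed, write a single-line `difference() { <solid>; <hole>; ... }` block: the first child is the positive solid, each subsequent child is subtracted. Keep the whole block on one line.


difference() { translate([315, 109, 0]) cube([5610, 167, 2360]); translate([3148, 109, 0]) cube([941, 167, 1990]); }
translate([315, 4542, 0]) cube([5610, 167, 2360]);
translate([315, 276, 0]) cube([167, 4266, 2360]);
translate([5758, 276, 0]) cube([167, 4266, 2360]);


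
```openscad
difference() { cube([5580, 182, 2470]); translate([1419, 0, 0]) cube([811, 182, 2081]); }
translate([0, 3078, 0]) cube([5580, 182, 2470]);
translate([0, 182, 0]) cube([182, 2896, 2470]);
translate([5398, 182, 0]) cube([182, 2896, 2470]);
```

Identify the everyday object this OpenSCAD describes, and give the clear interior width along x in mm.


A single room. The interior width is 5216 mm.

Four walls enclosing a rectangle with a door in the front wall — a room. Outside width 5580 minus two 182 mm walls gives 5216 mm.


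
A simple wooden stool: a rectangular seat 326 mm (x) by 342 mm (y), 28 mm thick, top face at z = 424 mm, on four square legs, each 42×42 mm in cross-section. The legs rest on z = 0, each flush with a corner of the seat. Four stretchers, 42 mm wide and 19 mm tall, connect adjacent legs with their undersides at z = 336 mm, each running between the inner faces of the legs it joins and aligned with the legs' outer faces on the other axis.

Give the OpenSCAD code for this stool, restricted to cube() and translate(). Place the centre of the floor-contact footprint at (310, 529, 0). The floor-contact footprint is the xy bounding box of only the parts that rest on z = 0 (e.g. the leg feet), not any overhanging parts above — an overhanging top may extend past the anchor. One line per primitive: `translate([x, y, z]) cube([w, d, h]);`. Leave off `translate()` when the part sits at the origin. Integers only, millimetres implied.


translate([147, 358, 396]) cube([326, 342, 28]);
translate([147, 358, 0]) cube([42, 42, 396]);
translate([431, 358, 0]) cube([42, 42, 396]);
translate([147, 658, 0]) cube([42, 42, 396]);
translate([431, 658, 0]) cube([42, 42, 396]);
translate([189, 358, 336]) cube([242, 42, 19]);
translate([189, 658, 336]) cube([242, 42, 19]);
translate([147, 400, 336]) cube([42, 258, 19]);
translate([431, 400, 336]) cube([42, 258, 19]);


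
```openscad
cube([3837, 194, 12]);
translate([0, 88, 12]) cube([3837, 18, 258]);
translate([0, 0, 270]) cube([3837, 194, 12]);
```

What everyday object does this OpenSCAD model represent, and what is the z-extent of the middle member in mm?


An I-beam. The web height is 258 mm.

Two wide flanges with a thin centred web — an I-beam. Overall 282 mm minus two 12 mm flanges gives a web of 282 − 2·12 = 258 mm.


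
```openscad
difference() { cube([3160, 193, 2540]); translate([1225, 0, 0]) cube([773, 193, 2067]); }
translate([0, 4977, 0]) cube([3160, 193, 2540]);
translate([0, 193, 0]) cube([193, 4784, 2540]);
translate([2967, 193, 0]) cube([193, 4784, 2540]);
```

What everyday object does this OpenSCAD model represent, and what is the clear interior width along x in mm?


A single room. The interior width is 2774 mm.

Four walls enclosing a rectangle with a door in the front wall — a room. Outside width 3160 minus two 193 mm walls gives 2774 mm.


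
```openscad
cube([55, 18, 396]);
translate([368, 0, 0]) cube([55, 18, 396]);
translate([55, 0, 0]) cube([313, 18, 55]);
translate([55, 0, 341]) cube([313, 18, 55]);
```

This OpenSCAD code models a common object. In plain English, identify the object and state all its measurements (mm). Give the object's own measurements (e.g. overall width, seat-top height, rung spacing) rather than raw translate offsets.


A rectangular picture frame lying in the x–z plane (depth along y). The opening is 313 mm wide (x) by 286 mm tall (z), surrounded by a border 55 mm wide on all four sides. The frame is 18 mm deep and is made of two full-height vertical stiles with two horizontal rails fitted between them.


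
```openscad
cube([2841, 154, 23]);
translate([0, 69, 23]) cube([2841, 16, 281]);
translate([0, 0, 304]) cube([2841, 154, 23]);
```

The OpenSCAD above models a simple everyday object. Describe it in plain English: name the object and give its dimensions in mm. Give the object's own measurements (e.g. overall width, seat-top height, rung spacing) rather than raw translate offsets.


An I-beam lying along x, 2841 mm long. Overall section height 327 mm. Two flanges 154 mm wide (y) and 23 mm thick, one on the floor and one at the top; a web 16 mm thick runs between them, centred on the flange width.


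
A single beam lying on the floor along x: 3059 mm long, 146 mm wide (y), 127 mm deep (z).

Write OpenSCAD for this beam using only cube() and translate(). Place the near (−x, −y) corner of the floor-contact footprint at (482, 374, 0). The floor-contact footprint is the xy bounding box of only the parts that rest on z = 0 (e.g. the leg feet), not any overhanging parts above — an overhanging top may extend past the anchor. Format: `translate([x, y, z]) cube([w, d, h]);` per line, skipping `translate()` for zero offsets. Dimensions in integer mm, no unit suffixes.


translate([482, 374, 0]) cube([3059, 146, 127]);


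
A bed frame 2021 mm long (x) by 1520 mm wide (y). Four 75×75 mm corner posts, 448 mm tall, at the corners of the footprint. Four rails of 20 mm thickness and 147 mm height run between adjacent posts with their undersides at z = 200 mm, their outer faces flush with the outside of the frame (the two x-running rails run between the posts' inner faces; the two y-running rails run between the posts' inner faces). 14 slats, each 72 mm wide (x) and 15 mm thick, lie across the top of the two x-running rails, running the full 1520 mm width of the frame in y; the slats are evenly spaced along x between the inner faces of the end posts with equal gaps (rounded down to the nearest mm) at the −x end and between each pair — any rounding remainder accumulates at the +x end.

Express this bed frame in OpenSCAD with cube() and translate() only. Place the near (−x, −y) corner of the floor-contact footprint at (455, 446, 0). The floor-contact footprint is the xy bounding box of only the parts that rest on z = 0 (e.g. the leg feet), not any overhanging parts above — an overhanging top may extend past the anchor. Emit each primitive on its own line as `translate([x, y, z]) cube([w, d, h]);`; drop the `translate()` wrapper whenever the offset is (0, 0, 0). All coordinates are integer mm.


translate([455, 446, 0]) cube([75, 75, 448]);
translate([455, 1891, 0]) cube([75, 75, 448]);
translate([2401, 446, 0]) cube([75, 75, 448]);
translate([2401, 1891, 0]) cube([75, 75, 448]);
translate([530, 446, 200]) cube([1871, 20, 147]);
translate([530, 1946, 200]) cube([1871, 20, 147]);
translate([455, 521, 200]) cube([20, 1370, 147]);
translate([2456, 521, 200]) cube([20, 1370, 147]);
translate([587, 446, 347]) cube([72, 1520, 15]);
translate([716, 446, 347]) cube([72, 1520, 15]);
translate([845, 446, 347]) cube([72, 1520, 15]);
translate([974, 446, 347]) cube([72, 1520, 15]);
translate([1103, 446, 347]) cube([72, 1520, 15]);
translate([1232, 446, 347]) cube([72, 1520, 15]);
translate([1361, 446, 347]) cube([72, 1520, 15]);
translate([1490, 446, 347]) cube([72, 1520, 15]);
translate([1619, 446, 347]) cube([72, 1520, 15]);
translate([1748, 446, 347]) cube([72, 1520, 15]);
translate([1877, 446, 347]) cube([72, 1520, 15]);
translate([2006, 446, 347]) cube([72, 1520, 15]);
translate([2135, 446, 347]) cube([72, 1520, 15]);
translate([2264, 446, 347]) cube([72, 1520, 15]);


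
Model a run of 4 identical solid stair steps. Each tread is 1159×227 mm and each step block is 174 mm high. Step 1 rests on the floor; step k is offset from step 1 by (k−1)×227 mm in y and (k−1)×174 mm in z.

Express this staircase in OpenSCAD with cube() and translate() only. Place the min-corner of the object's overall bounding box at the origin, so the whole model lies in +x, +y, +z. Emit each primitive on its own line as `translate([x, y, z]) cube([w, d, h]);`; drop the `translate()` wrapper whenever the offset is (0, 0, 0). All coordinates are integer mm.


cube([1159, 227, 174]);
translate([0, 227, 174]) cube([1159, 227, 174]);
translate([0, 454, 348]) cube([1159, 227, 174]);
translate([0, 681, 522]) cube([1159, 227, 174]);


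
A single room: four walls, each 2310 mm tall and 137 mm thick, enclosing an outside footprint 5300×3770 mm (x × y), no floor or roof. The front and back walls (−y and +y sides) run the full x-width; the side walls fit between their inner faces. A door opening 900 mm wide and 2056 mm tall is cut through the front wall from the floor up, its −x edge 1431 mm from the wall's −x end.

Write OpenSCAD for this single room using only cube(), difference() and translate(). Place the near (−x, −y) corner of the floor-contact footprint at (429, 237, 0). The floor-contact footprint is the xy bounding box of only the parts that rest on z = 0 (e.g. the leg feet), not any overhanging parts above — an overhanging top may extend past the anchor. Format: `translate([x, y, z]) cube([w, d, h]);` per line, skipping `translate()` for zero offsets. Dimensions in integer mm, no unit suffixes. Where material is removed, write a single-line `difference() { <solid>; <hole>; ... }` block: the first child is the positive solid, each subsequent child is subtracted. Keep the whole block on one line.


difference() { translate([429, 237, 0]) cube([5300, 137, 2310]); translate([1860, 237, 0]) cube([900, 137, 2056]); }
translate([429, 3870, 0]) cube([5300, 137, 2310]);
translate([429, 374, 0]) cube([137, 3496, 2310]);
translate([5592, 374, 0]) cube([137, 3496, 2310]);


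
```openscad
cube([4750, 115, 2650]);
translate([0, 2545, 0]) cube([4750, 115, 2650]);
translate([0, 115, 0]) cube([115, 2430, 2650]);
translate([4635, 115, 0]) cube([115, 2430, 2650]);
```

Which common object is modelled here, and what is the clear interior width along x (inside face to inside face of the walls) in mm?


A house (or room) frame. The interior width is 4520 mm.

Four 2650 mm walls enclosing a rectangle with no floor or roof — a room or house frame. Outside width is 4750 mm and wall thickness is 115 mm, so the interior width is 4750 − 2 × 115 = 4520 mm.


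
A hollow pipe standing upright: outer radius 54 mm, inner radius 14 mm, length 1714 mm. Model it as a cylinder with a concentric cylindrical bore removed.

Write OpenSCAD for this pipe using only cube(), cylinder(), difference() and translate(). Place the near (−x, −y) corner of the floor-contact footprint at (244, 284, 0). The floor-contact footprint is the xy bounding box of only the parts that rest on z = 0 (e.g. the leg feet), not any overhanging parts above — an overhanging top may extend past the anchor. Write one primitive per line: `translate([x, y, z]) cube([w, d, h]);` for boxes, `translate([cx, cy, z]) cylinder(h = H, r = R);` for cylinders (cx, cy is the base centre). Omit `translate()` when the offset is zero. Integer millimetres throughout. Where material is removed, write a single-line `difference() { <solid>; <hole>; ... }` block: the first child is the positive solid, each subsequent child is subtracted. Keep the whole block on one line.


difference() { translate([298, 338, 0]) cylinder(h = 1714, r = 54); translate([298, 338, 0]) cylinder(h = 1714, r = 14); }


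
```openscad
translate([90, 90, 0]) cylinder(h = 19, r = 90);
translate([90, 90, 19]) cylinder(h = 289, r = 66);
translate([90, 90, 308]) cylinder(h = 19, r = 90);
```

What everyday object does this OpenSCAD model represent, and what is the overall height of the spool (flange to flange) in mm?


A spool. The overall height is 327 mm.

Three coaxial cylinders, large–small–large — a spool. Two 19 mm flanges and a 289 mm core give 19 + 289 + 19 = 327 mm.


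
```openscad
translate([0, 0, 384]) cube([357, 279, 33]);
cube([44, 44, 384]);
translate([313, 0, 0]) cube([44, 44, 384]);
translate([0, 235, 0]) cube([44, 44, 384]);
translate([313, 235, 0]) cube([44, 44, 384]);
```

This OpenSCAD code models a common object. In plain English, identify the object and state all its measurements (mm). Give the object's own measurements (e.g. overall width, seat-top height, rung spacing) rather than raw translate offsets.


A simple wooden stool: a rectangular seat 357 mm (x) by 279 mm (y), 33 mm thick, top face at z = 417 mm, on four square legs, each 44×44 mm in cross-section. The legs rest on z = 0, each flush with a corner of the seat.


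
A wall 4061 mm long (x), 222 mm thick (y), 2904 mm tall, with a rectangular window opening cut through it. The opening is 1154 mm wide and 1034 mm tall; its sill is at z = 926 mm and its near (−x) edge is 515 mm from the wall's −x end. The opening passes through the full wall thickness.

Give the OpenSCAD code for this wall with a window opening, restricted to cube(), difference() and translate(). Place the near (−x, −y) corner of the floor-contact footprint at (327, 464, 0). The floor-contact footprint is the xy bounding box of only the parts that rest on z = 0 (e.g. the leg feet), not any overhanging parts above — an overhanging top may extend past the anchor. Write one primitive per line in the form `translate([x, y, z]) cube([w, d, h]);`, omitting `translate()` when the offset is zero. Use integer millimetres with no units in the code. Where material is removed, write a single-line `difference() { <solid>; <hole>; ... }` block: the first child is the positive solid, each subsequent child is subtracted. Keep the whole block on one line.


difference() { translate([327, 464, 0]) cube([4061, 222, 2904]); translate([842, 464, 926]) cube([1154, 222, 1034]); }


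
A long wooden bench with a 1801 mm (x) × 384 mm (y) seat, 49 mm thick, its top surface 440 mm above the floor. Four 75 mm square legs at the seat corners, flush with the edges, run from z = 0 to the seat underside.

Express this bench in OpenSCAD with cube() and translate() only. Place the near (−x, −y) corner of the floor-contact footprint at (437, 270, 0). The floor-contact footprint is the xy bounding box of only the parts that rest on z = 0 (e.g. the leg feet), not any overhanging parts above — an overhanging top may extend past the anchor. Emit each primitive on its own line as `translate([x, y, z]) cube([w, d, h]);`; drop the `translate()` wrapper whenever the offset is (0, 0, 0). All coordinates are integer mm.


translate([437, 270, 391]) cube([1801, 384, 49]);
translate([437, 270, 0]) cube([75, 75, 391]);
translate([437, 579, 0]) cube([75, 75, 391]);
translate([2163, 270, 0]) cube([75, 75, 391]);
translate([2163, 579, 0]) cube([75, 75, 391]);


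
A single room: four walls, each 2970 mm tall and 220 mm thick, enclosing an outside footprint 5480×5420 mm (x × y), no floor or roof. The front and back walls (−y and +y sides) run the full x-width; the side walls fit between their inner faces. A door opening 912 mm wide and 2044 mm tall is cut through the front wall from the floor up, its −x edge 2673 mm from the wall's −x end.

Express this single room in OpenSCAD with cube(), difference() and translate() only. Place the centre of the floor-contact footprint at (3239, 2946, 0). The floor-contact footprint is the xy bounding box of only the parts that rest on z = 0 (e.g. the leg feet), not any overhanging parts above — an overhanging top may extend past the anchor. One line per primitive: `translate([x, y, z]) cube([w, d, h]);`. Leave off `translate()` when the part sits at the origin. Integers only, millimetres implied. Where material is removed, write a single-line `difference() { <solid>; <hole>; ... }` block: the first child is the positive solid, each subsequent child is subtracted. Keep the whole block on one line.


difference() { translate([499, 236, 0]) cube([5480, 220, 2970]); translate([3172, 236, 0]) cube([912, 220, 2044]); }
translate([499, 5436, 0]) cube([5480, 220, 2970]);
translate([499, 456, 0]) cube([220, 4980, 2970]);
translate([5759, 456, 0]) cube([220, 4980, 2970]);


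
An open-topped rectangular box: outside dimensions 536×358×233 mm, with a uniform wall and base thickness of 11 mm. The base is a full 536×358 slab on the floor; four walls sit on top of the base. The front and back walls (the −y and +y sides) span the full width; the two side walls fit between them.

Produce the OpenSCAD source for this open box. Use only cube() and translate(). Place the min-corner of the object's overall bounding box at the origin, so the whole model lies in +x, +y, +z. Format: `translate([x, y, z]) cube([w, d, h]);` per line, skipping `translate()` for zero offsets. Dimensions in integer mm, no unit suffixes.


cube([536, 358, 11]);
translate([0, 0, 11]) cube([536, 11, 222]);
translate([0, 347, 11]) cube([536, 11, 222]);
translate([0, 11, 11]) cube([11, 336, 222]);
translate([525, 11, 11]) cube([11, 336, 222]);


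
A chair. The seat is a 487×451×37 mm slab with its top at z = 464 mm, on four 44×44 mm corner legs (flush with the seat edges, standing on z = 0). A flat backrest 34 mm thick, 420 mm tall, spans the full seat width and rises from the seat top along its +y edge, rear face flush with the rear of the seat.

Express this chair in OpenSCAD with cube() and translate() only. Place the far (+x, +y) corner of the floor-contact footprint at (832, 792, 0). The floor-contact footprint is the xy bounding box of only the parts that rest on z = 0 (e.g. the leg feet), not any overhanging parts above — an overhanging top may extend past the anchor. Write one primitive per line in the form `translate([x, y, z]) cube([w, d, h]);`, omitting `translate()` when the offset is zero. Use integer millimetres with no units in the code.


translate([345, 341, 427]) cube([487, 451, 37]);
translate([345, 341, 0]) cube([44, 44, 427]);
translate([788, 341, 0]) cube([44, 44, 427]);
translate([345, 748, 0]) cube([44, 44, 427]);
translate([788, 748, 0]) cube([44, 44, 427]);
translate([345, 758, 464]) cube([487, 34, 420]);


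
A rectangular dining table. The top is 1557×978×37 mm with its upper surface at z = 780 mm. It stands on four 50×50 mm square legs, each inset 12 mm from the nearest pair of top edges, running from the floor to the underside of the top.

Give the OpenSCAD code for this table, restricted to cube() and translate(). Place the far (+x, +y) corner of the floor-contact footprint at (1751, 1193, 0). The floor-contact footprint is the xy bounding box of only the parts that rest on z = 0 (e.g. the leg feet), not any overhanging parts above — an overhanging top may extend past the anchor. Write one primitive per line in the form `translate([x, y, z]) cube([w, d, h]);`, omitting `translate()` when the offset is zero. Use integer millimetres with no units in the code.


// leg_h = 780 - 37 = 743
translate([206, 227, 743]) cube([1557, 978, 37]);
translate([218, 239, 0]) cube([50, 50, 743]);
translate([1701, 239, 0]) cube([50, 50, 743]);
translate([218, 1143, 0]) cube([50, 50, 743]);
translate([1701, 1143, 0]) cube([50, 50, 743]);


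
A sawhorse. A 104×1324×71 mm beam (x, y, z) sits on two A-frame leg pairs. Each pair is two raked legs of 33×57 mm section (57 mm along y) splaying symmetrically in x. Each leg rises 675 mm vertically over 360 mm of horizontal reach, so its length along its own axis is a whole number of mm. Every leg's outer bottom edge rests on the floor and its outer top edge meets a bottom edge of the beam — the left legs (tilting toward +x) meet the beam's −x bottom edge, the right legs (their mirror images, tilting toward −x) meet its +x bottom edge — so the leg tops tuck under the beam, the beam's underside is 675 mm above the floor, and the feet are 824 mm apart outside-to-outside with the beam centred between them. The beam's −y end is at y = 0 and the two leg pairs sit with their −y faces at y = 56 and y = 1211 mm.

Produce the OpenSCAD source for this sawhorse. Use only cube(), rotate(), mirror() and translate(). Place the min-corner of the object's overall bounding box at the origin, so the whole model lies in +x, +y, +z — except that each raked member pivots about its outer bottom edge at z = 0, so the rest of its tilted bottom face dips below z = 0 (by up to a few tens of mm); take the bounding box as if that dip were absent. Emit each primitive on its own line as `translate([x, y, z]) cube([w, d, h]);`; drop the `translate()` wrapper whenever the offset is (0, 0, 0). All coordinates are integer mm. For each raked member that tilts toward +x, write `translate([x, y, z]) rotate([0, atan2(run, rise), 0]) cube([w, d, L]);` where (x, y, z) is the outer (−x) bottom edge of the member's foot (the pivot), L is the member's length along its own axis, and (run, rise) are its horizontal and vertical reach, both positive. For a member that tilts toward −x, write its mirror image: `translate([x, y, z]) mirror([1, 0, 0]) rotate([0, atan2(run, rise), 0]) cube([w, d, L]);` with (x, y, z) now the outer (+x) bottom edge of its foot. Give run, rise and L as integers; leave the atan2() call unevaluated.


translate([360, 0, 675]) cube([104, 1324, 71]);
translate([0, 56, 0]) rotate([0, atan2(360, 675), 0]) cube([33, 57, 765]);
translate([824, 56, 0]) mirror([1, 0, 0]) rotate([0, atan2(360, 675), 0]) cube([33, 57, 765]);
translate([0, 1211, 0]) rotate([0, atan2(360, 675), 0]) cube([33, 57, 765]);
translate([824, 1211, 0]) mirror([1, 0, 0]) rotate([0, atan2(360, 675), 0]) cube([33, 57, 765]);


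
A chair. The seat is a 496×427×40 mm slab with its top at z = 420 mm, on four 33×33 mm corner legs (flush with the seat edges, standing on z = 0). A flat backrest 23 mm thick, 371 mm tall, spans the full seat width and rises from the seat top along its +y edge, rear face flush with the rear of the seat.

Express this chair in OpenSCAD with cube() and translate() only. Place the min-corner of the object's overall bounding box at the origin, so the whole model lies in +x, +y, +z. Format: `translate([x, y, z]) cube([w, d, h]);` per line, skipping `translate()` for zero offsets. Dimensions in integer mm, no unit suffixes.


translate([0, 0, 380]) cube([496, 427, 40]);
cube([33, 33, 380]);
translate([463, 0, 0]) cube([33, 33, 380]);
translate([0, 394, 0]) cube([33, 33, 380]);
translate([463, 394, 0]) cube([33, 33, 380]);
translate([0, 404, 420]) cube([496, 23, 371]);


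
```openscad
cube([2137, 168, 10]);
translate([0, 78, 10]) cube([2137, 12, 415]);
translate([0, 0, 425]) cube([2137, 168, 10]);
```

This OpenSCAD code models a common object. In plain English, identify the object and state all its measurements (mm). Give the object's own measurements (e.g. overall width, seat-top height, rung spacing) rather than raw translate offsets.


An I-beam lying along x, 2137 mm long. Overall section height 435 mm. Two flanges 168 mm wide (y) and 10 mm thick, one on the floor and one at the top; a web 12 mm thick runs between them, centred on the flange width.


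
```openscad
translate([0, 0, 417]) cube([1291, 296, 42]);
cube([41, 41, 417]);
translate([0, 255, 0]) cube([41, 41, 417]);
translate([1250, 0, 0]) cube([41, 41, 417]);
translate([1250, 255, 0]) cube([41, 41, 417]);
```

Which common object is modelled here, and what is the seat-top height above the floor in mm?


A bench. The seat-top height is 459 mm.

A long slab on four corner posts — a bench. The slab sits at z = 417 with thickness 42, so the top is 417 + 42 = 459 mm.


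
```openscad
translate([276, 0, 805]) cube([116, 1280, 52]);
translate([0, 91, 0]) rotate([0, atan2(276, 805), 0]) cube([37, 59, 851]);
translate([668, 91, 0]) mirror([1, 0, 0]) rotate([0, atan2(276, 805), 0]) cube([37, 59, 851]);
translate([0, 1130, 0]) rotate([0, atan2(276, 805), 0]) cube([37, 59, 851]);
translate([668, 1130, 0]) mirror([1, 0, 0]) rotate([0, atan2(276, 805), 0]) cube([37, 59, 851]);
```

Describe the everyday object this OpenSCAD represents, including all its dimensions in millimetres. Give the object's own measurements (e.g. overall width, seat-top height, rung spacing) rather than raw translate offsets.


A sawhorse. A 116×1280×52 mm beam (x, y, z) sits on two A-frame leg pairs. Each pair is two raked legs of 37×59 mm section (59 mm along y) splaying symmetrically in x. Each leg rises 805 mm vertically over 276 mm of horizontal reach and is 851 mm long along its own axis. Every leg's outer bottom edge rests on the floor and its outer top edge meets a bottom edge of the beam — the left legs (tilting toward +x) meet the beam's −x bottom edge, the right legs (their mirror images, tilting toward −x) meet its +x bottom edge — so the leg tops tuck under the beam, the beam's underside is 805 mm above the floor, and the feet are 668 mm apart outside-to-outside with the beam centred between them. The two leg pairs are set in 91 mm from either end of the beam.


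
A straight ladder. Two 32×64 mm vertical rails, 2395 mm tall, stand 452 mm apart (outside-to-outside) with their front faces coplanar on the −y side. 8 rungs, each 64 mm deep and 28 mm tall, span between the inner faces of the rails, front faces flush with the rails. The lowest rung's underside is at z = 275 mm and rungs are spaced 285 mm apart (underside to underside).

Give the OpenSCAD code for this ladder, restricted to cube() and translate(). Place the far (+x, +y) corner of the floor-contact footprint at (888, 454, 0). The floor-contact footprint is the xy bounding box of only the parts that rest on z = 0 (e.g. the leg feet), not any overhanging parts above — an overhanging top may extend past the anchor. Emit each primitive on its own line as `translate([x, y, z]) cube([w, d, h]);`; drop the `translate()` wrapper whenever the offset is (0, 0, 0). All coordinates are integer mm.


translate([436, 390, 0]) cube([32, 64, 2395]);
translate([856, 390, 0]) cube([32, 64, 2395]);
translate([468, 390, 275]) cube([388, 64, 28]);
translate([468, 390, 560]) cube([388, 64, 28]);
translate([468, 390, 845]) cube([388, 64, 28]);
translate([468, 390, 1130]) cube([388, 64, 28]);
translate([468, 390, 1415]) cube([388, 64, 28]);
translate([468, 390, 1700]) cube([388, 64, 28]);
translate([468, 390, 1985]) cube([388, 64, 28]);
translate([468, 390, 2270]) cube([388, 64, 28]);


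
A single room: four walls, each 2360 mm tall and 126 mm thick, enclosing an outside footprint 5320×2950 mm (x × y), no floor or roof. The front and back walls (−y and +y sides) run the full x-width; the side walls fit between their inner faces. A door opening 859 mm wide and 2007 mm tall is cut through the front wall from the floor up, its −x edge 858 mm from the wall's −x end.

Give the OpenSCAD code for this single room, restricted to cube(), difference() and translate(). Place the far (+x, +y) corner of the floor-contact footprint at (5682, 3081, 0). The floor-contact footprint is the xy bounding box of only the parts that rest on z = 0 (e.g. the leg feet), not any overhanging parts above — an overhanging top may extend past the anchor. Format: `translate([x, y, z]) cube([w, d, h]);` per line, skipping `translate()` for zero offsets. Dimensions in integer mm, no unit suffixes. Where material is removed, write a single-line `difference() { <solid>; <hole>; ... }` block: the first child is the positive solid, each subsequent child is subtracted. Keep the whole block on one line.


difference() { translate([362, 131, 0]) cube([5320, 126, 2360]); translate([1220, 131, 0]) cube([859, 126, 2007]); }
translate([362, 2955, 0]) cube([5320, 126, 2360]);
translate([362, 257, 0]) cube([126, 2698, 2360]);
translate([5556, 257, 0]) cube([126, 2698, 2360]);


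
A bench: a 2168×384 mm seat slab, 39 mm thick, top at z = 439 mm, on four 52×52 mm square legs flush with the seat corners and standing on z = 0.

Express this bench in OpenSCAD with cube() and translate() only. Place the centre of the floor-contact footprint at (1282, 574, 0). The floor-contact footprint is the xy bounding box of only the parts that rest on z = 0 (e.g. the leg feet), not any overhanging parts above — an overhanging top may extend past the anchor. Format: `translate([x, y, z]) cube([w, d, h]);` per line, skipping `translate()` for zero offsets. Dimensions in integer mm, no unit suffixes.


translate([198, 382, 400]) cube([2168, 384, 39]);
translate([198, 382, 0]) cube([52, 52, 400]);
translate([198, 714, 0]) cube([52, 52, 400]);
translate([2314, 382, 0]) cube([52, 52, 400]);
translate([2314, 714, 0]) cube([52, 52, 400]);


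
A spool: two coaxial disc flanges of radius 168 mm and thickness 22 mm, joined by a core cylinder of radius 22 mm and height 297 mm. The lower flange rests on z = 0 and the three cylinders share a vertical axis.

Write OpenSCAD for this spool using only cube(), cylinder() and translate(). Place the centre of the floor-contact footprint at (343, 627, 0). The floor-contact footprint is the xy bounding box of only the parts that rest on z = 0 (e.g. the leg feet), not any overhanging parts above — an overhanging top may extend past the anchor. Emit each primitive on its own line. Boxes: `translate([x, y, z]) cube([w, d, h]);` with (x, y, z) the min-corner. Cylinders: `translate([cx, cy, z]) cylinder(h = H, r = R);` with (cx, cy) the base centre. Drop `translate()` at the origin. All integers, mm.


translate([343, 627, 0]) cylinder(h = 22, r = 168);
translate([343, 627, 22]) cylinder(h = 297, r = 22);
translate([343, 627, 319]) cylinder(h = 22, r = 168);


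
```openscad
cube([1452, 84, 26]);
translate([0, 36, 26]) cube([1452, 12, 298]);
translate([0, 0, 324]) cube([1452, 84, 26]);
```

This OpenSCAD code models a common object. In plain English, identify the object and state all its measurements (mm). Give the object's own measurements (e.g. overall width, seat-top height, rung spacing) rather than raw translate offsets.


An I-beam lying along x, 1452 mm long. Overall section height 350 mm. Two flanges 84 mm wide (y) and 26 mm thick, one on the floor and one at the top; a web 12 mm thick runs between them, centred on the flange width.
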